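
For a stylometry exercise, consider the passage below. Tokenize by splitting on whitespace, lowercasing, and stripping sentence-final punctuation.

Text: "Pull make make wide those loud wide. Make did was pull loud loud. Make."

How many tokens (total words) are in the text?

14

Tokens: pull, make, make, wide, those, loud, wide, make, did, was, pull, loud, loud, make
N = 14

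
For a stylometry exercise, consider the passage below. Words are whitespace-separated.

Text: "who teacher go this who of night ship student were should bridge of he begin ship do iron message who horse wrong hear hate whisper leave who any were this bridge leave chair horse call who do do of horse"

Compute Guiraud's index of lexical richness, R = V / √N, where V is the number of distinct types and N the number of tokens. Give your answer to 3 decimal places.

3.953

N = 40, V = 25.
√N = 6.324555
R = 25 / 6.324555 = 3.953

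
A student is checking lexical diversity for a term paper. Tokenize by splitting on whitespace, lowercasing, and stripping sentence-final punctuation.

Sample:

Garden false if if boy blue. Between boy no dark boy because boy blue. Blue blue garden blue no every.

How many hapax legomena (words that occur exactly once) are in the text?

Frequencies: blue:5, boy:4, garden:2, if:2, no:2, false:1, between:1, dark:1, because:1, every:1
Hapax (freq=1): because, between, dark, every, false

5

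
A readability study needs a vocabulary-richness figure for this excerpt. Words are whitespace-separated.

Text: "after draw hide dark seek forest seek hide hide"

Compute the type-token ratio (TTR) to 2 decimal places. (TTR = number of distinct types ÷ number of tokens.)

N = 9 tokens, V = 6 types.
TTR = V / N = 6 / 9 = 0.67

0.67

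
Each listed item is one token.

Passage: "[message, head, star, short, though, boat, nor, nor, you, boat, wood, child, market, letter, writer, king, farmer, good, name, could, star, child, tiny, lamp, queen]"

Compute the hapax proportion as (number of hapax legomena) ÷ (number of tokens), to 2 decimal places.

Frequencies: star:2, boat:2, nor:2, child:2, message:1, head:1, short:1, though:1, you:1, wood:1, market:1, letter:1, writer:1, king:1, farmer:1, good:1, name:1, could:1, tiny:1, lamp:1, … (1 more, each freq 1)
Hapax count = 17; token count = 25.
Ratio = 17 / 25 = 0.68

0.68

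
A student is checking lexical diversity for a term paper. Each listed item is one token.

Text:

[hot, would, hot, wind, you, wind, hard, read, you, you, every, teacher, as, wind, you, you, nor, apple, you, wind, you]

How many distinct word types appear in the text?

11

Distinct types: {apple, as, every, hard, hot, nor, read, teacher, wind, would, you}
V = 11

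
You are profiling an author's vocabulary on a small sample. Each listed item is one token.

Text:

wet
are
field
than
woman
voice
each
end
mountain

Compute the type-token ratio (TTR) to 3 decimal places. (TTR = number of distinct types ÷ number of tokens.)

1.000

N = 9 tokens, V = 9 types.
TTR = V / N = 9 / 9 = 1.000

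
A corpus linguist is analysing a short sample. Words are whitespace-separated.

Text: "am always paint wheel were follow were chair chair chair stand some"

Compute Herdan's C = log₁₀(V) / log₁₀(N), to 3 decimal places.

N = 12, V = 9.
log₁₀(V) = 0.954243, log₁₀(N) = 1.079181
C = 0.954243 / 1.079181 = 0.884

0.884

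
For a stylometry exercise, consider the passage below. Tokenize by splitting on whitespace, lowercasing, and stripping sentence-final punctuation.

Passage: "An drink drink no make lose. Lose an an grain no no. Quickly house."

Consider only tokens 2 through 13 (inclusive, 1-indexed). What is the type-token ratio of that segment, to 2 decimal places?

Segment tokens 2–13: drink, drink, no, make, lose, lose, an, an, grain, no, no, quickly
Segment N = 12, segment V = 7.
TTR = 7 / 12 = 0.58

0.58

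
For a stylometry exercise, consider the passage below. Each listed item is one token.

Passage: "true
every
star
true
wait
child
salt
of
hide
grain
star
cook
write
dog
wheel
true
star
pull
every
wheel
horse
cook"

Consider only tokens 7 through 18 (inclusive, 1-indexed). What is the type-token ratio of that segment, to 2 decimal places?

Segment tokens 7–18: salt, of, hide, grain, star, cook, write, dog, wheel, true, star, pull
Segment N = 12, segment V = 11.
TTR = 11 / 12 = 0.92

0.92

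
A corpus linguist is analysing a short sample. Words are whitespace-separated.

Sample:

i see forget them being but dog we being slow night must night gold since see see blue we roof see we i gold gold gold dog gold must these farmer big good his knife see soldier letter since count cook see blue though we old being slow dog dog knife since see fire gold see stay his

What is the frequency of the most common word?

8

Frequencies: see:8, gold:6, dog:4, we:4, being:3, since:3, i:2, slow:2, night:2, must:2, blue:2, his:2, knife:2, forget:1, them:1, but:1, roof:1, these:1, farmer:1, big:1, … (9 more, each freq 1)
Most common: 'see' with frequency 8.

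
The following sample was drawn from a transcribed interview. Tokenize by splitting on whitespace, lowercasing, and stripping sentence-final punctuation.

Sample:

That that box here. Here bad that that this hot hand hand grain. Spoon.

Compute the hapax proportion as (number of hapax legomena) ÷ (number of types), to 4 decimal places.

0.6667

Frequencies: that:4, here:2, hand:2, box:1, bad:1, this:1, hot:1, grain:1, spoon:1
Hapax count = 6; type count = 9.
Ratio = 6 / 9 = 0.6667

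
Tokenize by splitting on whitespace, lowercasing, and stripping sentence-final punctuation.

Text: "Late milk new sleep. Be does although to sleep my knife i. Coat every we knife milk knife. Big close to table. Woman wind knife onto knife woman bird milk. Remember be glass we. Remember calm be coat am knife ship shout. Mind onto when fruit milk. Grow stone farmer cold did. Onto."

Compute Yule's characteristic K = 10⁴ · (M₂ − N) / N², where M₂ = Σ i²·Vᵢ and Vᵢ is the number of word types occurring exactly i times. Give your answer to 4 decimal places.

234.9591

Frequencies: knife:6, milk:4, be:3, onto:3, sleep:2, to:2, coat:2, we:2, woman:2, remember:2, late:1, new:1, does:1, although:1, my:1, i:1, every:1, big:1, close:1, table:1, … (15 more, each freq 1)
N = 53. Frequency spectrum: V_1=25, V_2=6, V_3=2, V_4=1, V_6=1
M₂ = 1²·25 + 2²·6 + 3²·2 + 4²·1 + 6²·1 = 119
K = 10000 × (119 − 53) / 53² = 234.9591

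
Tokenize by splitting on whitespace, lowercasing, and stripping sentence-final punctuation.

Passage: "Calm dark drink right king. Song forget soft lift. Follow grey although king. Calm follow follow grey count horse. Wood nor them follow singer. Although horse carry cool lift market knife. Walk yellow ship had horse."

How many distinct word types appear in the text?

26

Distinct types: {although, calm, carry, cool, count, dark, drink, follow, forget, grey, had, horse, king, knife, lift, market, nor, right, ship, singer, soft, song, them, walk, wood, yellow}
V = 26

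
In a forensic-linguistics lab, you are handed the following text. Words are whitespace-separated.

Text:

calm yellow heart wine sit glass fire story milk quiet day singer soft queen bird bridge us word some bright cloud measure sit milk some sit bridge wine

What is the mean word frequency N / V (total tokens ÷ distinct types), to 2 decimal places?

N = 28 tokens, V = 22 types.
Mean frequency = N / V = 28 / 22 = 1.27

1.27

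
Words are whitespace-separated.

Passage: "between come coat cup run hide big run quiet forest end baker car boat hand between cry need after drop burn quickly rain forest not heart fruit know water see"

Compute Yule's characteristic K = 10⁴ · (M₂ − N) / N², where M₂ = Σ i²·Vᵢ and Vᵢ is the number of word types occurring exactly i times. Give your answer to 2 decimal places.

66.67

Frequencies: between:2, run:2, forest:2, come:1, coat:1, cup:1, hide:1, big:1, quiet:1, end:1, baker:1, car:1, boat:1, hand:1, cry:1, need:1, after:1, drop:1, burn:1, quickly:1, … (7 more, each freq 1)
N = 30. Frequency spectrum: V_1=24, V_2=3
M₂ = 1²·24 + 2²·3 = 36
K = 10000 × (36 − 30) / 30² = 66.67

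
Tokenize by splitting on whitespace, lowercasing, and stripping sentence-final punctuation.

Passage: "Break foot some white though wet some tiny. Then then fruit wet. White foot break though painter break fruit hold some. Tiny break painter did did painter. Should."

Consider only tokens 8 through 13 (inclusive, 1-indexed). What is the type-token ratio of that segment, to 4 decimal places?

0.8333

Segment tokens 8–13: tiny, then, then, fruit, wet, white
Segment N = 6, segment V = 5.
TTR = 5 / 6 = 0.8333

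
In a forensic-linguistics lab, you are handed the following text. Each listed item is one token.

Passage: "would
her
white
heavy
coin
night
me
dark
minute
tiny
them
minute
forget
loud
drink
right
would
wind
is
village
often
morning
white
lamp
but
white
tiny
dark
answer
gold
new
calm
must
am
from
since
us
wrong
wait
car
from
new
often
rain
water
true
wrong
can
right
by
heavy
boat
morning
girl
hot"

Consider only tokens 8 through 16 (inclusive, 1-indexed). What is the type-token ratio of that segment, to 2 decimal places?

0.89

Segment tokens 8–16: dark, minute, tiny, them, minute, forget, loud, drink, right
Segment N = 9, segment V = 8.
TTR = 8 / 9 = 0.89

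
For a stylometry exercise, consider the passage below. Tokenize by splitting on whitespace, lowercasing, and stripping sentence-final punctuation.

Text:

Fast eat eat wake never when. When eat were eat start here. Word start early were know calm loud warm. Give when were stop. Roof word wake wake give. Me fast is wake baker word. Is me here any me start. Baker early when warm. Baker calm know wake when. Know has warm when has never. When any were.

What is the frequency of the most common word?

Frequencies: when:7, wake:5, eat:4, were:4, start:3, word:3, know:3, warm:3, me:3, baker:3, fast:2, never:2, here:2, early:2, calm:2, give:2, is:2, any:2, has:2, loud:1, … (2 more, each freq 1)
Most common: 'when' with frequency 7.

7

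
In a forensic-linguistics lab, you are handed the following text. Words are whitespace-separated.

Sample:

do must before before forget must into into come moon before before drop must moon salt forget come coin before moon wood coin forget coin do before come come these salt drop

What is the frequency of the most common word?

Frequencies: before:6, come:4, must:3, forget:3, moon:3, coin:3, do:2, into:2, drop:2, salt:2, wood:1, these:1
Most common: 'before' with frequency 6.

6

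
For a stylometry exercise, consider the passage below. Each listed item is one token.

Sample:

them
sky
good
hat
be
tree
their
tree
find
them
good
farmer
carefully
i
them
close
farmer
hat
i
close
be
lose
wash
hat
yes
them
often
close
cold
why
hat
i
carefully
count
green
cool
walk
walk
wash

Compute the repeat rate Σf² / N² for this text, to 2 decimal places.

0.06

Frequencies: them:4, hat:4, i:3, close:3, good:2, be:2, tree:2, farmer:2, carefully:2, wash:2, walk:2, sky:1, their:1, find:1, lose:1, yes:1, often:1, cold:1, why:1, count:1, … (2 more, each freq 1)
Σf² = 89; N² = 1521
Repeat rate = 89 / 1521 = 0.06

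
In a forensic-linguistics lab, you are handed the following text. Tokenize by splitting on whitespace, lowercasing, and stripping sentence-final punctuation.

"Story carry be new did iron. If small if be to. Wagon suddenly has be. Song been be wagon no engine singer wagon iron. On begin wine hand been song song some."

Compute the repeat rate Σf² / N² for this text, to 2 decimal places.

Frequencies: be:4, wagon:3, song:3, iron:2, if:2, been:2, story:1, carry:1, new:1, did:1, small:1, to:1, suddenly:1, has:1, no:1, engine:1, singer:1, on:1, begin:1, wine:1, … (2 more, each freq 1)
Σf² = 62; N² = 1024
Repeat rate = 62 / 1024 = 0.06

0.06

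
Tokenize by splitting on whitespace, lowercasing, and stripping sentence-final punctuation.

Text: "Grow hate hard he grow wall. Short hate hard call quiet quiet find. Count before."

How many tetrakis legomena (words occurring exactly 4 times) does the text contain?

Frequencies: grow:2, hate:2, hard:2, quiet:2, he:1, wall:1, short:1, call:1, find:1, count:1, before:1
Words with frequency 4: (none)

0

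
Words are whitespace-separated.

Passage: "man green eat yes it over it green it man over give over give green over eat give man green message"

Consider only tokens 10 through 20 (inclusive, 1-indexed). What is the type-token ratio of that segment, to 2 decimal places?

0.45

Segment tokens 10–20: man, over, give, over, give, green, over, eat, give, man, green
Segment N = 11, segment V = 5.
TTR = 5 / 11 = 0.45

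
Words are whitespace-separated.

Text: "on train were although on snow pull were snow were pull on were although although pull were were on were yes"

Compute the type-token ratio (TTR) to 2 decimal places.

0.33

N = 21 tokens, V = 7 types.
TTR = V / N = 7 / 21 = 0.33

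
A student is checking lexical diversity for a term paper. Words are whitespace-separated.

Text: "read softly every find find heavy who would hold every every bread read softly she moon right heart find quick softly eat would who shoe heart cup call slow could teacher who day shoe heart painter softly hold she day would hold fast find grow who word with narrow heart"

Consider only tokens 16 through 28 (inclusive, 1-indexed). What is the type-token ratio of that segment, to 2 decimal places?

Segment tokens 16–28: moon, right, heart, find, quick, softly, eat, would, who, shoe, heart, cup, call
Segment N = 13, segment V = 12.
TTR = 12 / 13 = 0.92

0.92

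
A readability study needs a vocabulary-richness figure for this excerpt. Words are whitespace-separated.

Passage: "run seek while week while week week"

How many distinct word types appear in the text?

4

Distinct types: {run, seek, week, while}
V = 4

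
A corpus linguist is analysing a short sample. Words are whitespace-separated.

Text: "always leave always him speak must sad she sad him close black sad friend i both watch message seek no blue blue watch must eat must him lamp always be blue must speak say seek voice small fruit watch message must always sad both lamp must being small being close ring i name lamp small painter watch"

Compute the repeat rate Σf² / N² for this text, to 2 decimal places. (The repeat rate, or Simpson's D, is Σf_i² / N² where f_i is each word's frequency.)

0.05

Frequencies: must:6, always:4, sad:4, watch:4, him:3, blue:3, lamp:3, small:3, speak:2, close:2, i:2, both:2, message:2, seek:2, being:2, leave:1, she:1, black:1, friend:1, no:1, … (8 more, each freq 1)
Σf² = 161; N² = 3249
Repeat rate = 161 / 3249 = 0.05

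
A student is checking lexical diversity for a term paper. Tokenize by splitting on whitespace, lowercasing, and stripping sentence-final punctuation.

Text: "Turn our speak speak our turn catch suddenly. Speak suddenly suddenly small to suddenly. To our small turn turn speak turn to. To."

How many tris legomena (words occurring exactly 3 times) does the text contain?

Frequencies: turn:5, speak:4, suddenly:4, to:4, our:3, small:2, catch:1
Words with frequency 3: our

1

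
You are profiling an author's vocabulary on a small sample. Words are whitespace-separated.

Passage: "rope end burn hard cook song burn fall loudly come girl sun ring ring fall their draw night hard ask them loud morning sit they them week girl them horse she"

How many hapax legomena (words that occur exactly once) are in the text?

Frequencies: them:3, burn:2, hard:2, fall:2, girl:2, ring:2, rope:1, end:1, cook:1, song:1, loudly:1, come:1, sun:1, their:1, draw:1, night:1, ask:1, loud:1, morning:1, sit:1, … (4 more, each freq 1)
Hapax (freq=1): ask, come, cook, draw, end, horse, loud, loudly, morning, night, rope, she, sit, song, sun, their, they, week

18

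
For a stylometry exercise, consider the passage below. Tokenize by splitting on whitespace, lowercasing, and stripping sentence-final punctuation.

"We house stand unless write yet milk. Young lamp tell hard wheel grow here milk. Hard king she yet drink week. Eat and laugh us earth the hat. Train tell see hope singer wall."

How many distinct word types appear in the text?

30

Distinct types: {and, drink, earth, eat, grow, hard, hat, here, hope, house, king, lamp, laugh, milk, see, she, singer, stand, tell, the, train, unless, us, wall, we, week, wheel, write, yet, young}
V = 30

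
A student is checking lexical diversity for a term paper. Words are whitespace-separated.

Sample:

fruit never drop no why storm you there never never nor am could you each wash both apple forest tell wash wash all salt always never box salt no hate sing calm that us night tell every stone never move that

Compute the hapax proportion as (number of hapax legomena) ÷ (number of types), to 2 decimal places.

Frequencies: never:5, wash:3, no:2, you:2, tell:2, salt:2, that:2, fruit:1, drop:1, why:1, storm:1, there:1, nor:1, am:1, could:1, each:1, both:1, apple:1, forest:1, all:1, … (10 more, each freq 1)
Hapax count = 23; type count = 30.
Ratio = 23 / 30 = 0.77

0.77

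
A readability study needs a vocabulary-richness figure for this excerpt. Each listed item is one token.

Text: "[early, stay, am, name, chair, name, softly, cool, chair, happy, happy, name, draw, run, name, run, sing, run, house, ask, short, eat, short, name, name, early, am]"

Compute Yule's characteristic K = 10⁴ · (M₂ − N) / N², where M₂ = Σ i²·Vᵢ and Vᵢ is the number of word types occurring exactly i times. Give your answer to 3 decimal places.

Frequencies: name:6, run:3, early:2, am:2, chair:2, happy:2, short:2, stay:1, softly:1, cool:1, draw:1, sing:1, house:1, ask:1, eat:1
N = 27. Frequency spectrum: V_1=8, V_2=5, V_3=1, V_6=1
M₂ = 1²·8 + 2²·5 + 3²·1 + 6²·1 = 73
K = 10000 × (73 − 27) / 27² = 631.001

631.001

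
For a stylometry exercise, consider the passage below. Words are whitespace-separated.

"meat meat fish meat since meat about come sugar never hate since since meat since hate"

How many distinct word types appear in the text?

Distinct types: {about, come, fish, hate, meat, never, since, sugar}
V = 8

8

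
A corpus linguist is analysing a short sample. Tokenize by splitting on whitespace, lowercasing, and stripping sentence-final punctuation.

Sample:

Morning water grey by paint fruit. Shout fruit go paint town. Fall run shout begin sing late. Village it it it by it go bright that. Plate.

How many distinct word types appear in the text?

Distinct types: {begin, bright, by, fall, fruit, go, grey, it, late, morning, paint, plate, run, shout, sing, that, town, village, water}
V = 19

19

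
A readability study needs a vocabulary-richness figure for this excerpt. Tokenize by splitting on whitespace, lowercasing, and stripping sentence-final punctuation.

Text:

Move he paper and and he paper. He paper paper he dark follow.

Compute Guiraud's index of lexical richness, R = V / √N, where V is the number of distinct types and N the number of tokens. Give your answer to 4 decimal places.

N = 13, V = 6.
√N = 3.605551
R = 6 / 3.605551 = 1.6641

1.6641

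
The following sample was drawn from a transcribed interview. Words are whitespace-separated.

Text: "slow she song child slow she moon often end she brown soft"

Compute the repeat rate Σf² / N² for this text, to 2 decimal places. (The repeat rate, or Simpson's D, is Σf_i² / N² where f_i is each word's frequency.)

0.14

Frequencies: she:3, slow:2, song:1, child:1, moon:1, often:1, end:1, brown:1, soft:1
Σf² = 20; N² = 144
Repeat rate = 20 / 144 = 0.14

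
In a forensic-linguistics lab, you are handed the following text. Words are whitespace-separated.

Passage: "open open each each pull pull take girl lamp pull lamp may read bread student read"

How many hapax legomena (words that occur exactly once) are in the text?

Frequencies: pull:3, open:2, each:2, lamp:2, read:2, take:1, girl:1, may:1, bread:1, student:1
Hapax (freq=1): bread, girl, may, student, take

5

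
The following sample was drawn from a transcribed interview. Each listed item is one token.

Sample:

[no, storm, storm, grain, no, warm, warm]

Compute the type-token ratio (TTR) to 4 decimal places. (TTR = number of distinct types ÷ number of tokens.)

N = 7 tokens, V = 4 types.
TTR = V / N = 4 / 7 = 0.5714

0.5714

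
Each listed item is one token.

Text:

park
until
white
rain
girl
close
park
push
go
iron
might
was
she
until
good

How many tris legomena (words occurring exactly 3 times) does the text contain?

Frequencies: park:2, until:2, white:1, rain:1, girl:1, close:1, push:1, go:1, iron:1, might:1, was:1, she:1, good:1
Words with frequency 3: (none)

0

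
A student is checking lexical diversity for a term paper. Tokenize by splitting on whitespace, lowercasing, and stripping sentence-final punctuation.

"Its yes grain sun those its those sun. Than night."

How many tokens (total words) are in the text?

10

Tokens: its, yes, grain, sun, those, its, those, sun, than, night
N = 10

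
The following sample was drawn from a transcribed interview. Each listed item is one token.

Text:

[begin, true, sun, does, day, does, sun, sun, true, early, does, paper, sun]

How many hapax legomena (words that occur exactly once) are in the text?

4

Frequencies: sun:4, does:3, true:2, begin:1, day:1, early:1, paper:1
Hapax (freq=1): begin, day, early, paper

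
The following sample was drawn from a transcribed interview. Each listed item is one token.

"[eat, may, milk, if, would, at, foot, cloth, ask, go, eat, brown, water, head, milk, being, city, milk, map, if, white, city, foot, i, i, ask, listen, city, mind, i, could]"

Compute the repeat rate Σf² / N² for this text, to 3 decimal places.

Frequencies: milk:3, city:3, i:3, eat:2, if:2, foot:2, ask:2, may:1, would:1, at:1, cloth:1, go:1, brown:1, water:1, head:1, being:1, map:1, white:1, listen:1, mind:1, … (1 more, each freq 1)
Σf² = 57; N² = 961
Repeat rate = 57 / 961 = 0.059

0.059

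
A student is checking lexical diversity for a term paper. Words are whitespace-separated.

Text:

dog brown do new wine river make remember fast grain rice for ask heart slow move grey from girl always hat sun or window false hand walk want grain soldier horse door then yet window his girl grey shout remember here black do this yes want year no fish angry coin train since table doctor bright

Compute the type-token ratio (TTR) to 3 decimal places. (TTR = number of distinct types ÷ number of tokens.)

N = 56 tokens, V = 49 types.
TTR = V / N = 49 / 56 = 0.875

0.875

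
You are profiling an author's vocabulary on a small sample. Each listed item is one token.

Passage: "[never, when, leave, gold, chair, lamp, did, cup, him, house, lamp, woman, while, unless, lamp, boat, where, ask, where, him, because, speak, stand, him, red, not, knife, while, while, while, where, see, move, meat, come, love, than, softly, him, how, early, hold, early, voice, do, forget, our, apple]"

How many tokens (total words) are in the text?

48

Tokens: never, when, leave, gold, chair, lamp, did, cup, him, house, lamp, woman, while, unless, lamp, boat, where, ask, where, him, because, speak, stand, him, red, not, knife, while, while, while, where, see, move, meat, come, love, than, softly, him, how, early, hold, early, voice, do, forget, our, apple
N = 48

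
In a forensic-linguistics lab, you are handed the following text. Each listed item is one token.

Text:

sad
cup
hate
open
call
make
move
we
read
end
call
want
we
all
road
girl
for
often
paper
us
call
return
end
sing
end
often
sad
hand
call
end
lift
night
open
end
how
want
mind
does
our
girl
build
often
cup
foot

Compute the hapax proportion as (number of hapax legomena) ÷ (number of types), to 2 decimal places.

0.69

Frequencies: end:5, call:4, often:3, sad:2, cup:2, open:2, we:2, want:2, girl:2, hate:1, make:1, move:1, read:1, all:1, road:1, for:1, paper:1, us:1, return:1, sing:1, … (9 more, each freq 1)
Hapax count = 20; type count = 29.
Ratio = 20 / 29 = 0.69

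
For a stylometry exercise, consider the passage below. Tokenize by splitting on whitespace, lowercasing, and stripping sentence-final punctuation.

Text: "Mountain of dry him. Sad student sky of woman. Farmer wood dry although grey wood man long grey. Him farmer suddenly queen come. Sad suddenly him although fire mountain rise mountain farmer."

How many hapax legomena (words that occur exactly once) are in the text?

9

Frequencies: mountain:3, him:3, farmer:3, of:2, dry:2, sad:2, wood:2, although:2, grey:2, suddenly:2, student:1, sky:1, woman:1, man:1, long:1, queen:1, come:1, fire:1, rise:1
Hapax (freq=1): come, fire, long, man, queen, rise, sky, student, woman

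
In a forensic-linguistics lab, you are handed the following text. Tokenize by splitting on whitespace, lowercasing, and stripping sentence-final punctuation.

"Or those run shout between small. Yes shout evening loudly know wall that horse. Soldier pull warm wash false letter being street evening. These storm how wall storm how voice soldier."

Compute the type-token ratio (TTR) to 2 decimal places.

0.81

N = 31 tokens, V = 25 types.
TTR = V / N = 25 / 31 = 0.81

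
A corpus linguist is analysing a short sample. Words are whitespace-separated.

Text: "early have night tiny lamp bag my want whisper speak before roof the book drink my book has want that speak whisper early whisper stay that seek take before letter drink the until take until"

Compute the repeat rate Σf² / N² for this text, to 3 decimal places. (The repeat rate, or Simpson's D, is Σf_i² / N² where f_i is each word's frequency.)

Frequencies: whisper:3, early:2, my:2, want:2, speak:2, before:2, the:2, book:2, drink:2, that:2, take:2, until:2, have:1, night:1, tiny:1, lamp:1, bag:1, roof:1, has:1, stay:1, … (2 more, each freq 1)
Σf² = 63; N² = 1225
Repeat rate = 63 / 1225 = 0.051

0.051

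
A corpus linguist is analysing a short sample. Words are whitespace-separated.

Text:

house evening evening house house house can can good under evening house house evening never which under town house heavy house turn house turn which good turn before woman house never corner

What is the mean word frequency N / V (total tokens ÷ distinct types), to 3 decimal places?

2.462

N = 32 tokens, V = 13 types.
Mean frequency = N / V = 32 / 13 = 2.462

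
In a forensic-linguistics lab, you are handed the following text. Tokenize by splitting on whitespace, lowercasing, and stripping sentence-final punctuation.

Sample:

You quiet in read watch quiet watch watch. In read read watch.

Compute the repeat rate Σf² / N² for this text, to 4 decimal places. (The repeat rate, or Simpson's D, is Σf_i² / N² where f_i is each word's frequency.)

Frequencies: watch:4, read:3, quiet:2, in:2, you:1
Σf² = 34; N² = 144
Repeat rate = 34 / 144 = 0.2361

0.2361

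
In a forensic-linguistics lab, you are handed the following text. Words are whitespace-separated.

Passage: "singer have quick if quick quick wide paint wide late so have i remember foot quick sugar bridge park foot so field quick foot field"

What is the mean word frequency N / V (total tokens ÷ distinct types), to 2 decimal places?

1.67

N = 25 tokens, V = 15 types.
Mean frequency = N / V = 25 / 15 = 1.67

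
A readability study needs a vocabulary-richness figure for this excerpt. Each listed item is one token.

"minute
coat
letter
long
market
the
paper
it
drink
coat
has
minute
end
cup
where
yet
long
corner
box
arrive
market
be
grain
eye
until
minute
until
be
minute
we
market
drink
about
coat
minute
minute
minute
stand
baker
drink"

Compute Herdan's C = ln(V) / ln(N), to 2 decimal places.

0.87

N = 40, V = 25.
ln(V) = 3.218876, ln(N) = 3.688879
C = 3.218876 / 3.688879 = 0.87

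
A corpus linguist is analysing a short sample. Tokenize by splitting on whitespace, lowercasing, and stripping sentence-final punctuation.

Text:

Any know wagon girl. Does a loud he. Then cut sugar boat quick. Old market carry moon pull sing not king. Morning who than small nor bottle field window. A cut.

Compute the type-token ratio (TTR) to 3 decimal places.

N = 31 tokens, V = 29 types.
TTR = V / N = 29 / 31 = 0.935

0.935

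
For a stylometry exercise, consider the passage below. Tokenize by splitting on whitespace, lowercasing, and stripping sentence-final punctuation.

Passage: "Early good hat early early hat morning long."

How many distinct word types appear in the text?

Distinct types: {early, good, hat, long, morning}
V = 5

5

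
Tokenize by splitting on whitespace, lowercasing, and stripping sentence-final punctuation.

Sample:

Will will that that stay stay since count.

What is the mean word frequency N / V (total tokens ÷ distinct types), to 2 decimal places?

1.60

N = 8 tokens, V = 5 types.
Mean frequency = N / V = 8 / 5 = 1.60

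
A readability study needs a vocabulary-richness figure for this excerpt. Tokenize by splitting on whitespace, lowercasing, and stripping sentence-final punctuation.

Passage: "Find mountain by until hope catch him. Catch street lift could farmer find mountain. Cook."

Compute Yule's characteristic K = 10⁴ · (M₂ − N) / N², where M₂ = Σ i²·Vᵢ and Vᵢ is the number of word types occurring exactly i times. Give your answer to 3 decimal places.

266.667

Frequencies: find:2, mountain:2, catch:2, by:1, until:1, hope:1, him:1, street:1, lift:1, could:1, farmer:1, cook:1
N = 15. Frequency spectrum: V_1=9, V_2=3
M₂ = 1²·9 + 2²·3 = 21
K = 10000 × (21 − 15) / 15² = 266.667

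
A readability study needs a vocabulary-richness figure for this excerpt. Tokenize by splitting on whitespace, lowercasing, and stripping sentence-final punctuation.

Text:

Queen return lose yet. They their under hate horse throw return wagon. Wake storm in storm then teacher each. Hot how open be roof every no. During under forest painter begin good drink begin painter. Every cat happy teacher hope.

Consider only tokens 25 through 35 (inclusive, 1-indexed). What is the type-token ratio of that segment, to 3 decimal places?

Segment tokens 25–35: every, no, during, under, forest, painter, begin, good, drink, begin, painter
Segment N = 11, segment V = 9.
TTR = 9 / 11 = 0.818

0.818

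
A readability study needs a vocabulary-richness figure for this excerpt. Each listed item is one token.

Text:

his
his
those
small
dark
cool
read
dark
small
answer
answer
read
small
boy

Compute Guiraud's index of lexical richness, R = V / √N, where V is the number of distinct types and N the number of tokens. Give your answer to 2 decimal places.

2.14

N = 14, V = 8.
√N = 3.741657
R = 8 / 3.741657 = 2.14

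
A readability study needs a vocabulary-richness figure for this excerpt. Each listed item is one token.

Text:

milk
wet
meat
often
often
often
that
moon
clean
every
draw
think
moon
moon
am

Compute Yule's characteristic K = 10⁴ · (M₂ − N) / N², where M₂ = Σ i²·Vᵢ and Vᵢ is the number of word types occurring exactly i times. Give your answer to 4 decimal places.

Frequencies: often:3, moon:3, milk:1, wet:1, meat:1, that:1, clean:1, every:1, draw:1, think:1, am:1
N = 15. Frequency spectrum: V_1=9, V_3=2
M₂ = 1²·9 + 3²·2 = 27
K = 10000 × (27 − 15) / 15² = 533.3333

533.3333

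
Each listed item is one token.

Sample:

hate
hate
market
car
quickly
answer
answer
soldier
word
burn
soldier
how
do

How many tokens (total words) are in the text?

13

Tokens: hate, hate, market, car, quickly, answer, answer, soldier, word, burn, soldier, how, do
N = 13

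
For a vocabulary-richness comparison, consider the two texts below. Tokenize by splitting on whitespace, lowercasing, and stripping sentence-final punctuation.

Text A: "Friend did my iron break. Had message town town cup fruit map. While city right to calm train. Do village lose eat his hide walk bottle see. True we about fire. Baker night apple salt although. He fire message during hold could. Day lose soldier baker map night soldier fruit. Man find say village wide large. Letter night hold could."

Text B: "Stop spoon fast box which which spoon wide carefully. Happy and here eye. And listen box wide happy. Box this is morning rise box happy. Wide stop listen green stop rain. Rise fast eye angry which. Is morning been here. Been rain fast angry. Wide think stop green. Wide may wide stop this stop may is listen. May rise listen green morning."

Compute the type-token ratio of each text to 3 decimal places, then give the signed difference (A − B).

0.428

TTR(A) = 47/60 = 0.783
TTR(B) = 22/62 = 0.355
Difference = 0.783 − 0.355 = 0.428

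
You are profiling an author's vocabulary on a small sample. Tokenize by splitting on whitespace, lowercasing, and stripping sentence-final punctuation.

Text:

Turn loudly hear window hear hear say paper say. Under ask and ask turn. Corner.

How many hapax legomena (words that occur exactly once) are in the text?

Frequencies: hear:3, turn:2, say:2, ask:2, loudly:1, window:1, paper:1, under:1, and:1, corner:1
Hapax (freq=1): and, corner, loudly, paper, under, window

6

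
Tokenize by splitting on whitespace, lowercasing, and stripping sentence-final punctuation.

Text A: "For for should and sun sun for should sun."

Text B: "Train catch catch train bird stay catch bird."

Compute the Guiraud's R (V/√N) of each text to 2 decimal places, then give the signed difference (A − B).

A: V=4, N=9, R=1.33
B: V=4, N=8, R=1.41
Difference = 1.33 − 1.41 = -0.08

-0.08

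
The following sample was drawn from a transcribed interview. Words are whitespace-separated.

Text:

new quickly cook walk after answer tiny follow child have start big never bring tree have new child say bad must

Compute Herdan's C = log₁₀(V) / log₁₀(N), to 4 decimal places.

N = 21, V = 18.
log₁₀(V) = 1.255273, log₁₀(N) = 1.322219
C = 1.255273 / 1.322219 = 0.9494

0.9494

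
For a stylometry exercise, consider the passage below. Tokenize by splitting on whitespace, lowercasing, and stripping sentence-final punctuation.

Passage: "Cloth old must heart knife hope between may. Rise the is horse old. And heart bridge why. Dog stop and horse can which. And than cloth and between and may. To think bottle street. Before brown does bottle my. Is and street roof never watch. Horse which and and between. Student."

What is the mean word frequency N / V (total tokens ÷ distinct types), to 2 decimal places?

1.59

N = 51 tokens, V = 32 types.
Mean frequency = N / V = 51 / 32 = 1.59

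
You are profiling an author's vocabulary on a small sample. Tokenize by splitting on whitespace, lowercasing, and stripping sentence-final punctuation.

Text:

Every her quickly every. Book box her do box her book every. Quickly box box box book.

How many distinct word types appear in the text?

6

Distinct types: {book, box, do, every, her, quickly}
V = 6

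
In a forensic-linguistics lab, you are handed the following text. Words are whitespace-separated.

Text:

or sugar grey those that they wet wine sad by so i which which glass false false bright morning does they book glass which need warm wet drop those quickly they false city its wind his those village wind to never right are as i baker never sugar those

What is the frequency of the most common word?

4

Frequencies: those:4, they:3, which:3, false:3, sugar:2, wet:2, i:2, glass:2, wind:2, never:2, or:1, grey:1, that:1, wine:1, sad:1, by:1, so:1, bright:1, morning:1, does:1, … (14 more, each freq 1)
Most common: 'those' with frequency 4.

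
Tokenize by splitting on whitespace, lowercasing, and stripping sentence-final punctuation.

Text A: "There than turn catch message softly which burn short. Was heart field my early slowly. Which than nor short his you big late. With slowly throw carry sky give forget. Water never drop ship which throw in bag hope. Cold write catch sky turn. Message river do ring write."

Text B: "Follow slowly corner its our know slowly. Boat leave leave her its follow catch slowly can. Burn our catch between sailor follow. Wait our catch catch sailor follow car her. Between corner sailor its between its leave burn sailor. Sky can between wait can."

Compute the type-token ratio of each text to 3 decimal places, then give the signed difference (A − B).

TTR(A) = 38/49 = 0.776
TTR(B) = 17/44 = 0.386
Difference = 0.776 − 0.386 = 0.390

0.390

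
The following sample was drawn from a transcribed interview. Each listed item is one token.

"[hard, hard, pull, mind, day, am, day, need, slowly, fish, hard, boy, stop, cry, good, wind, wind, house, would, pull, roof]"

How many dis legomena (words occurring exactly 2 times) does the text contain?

3

Frequencies: hard:3, pull:2, day:2, wind:2, mind:1, am:1, need:1, slowly:1, fish:1, boy:1, stop:1, cry:1, good:1, house:1, would:1, roof:1
Words with frequency 2: day, pull, wind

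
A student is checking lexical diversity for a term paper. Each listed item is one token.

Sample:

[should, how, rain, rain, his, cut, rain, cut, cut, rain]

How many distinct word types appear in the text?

5

Distinct types: {cut, his, how, rain, should}
V = 5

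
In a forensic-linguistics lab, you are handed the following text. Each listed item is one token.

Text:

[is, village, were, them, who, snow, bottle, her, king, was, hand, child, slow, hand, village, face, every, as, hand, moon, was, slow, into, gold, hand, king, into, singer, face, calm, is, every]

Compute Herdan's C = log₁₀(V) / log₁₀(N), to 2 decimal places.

N = 32, V = 21.
log₁₀(V) = 1.322219, log₁₀(N) = 1.505150
C = 1.322219 / 1.505150 = 0.88

0.88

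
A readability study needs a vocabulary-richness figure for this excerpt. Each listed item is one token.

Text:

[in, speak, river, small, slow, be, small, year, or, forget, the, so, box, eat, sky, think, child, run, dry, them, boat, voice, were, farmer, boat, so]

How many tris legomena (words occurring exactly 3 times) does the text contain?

Frequencies: small:2, so:2, boat:2, in:1, speak:1, river:1, slow:1, be:1, year:1, or:1, forget:1, the:1, box:1, eat:1, sky:1, think:1, child:1, run:1, dry:1, them:1, … (3 more, each freq 1)
Words with frequency 3: (none)

0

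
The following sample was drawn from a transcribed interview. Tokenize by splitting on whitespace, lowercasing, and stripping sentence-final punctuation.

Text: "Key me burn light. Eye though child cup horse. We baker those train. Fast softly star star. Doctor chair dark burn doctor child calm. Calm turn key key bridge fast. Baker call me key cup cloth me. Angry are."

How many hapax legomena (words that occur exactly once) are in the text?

Frequencies: key:4, me:3, burn:2, child:2, cup:2, baker:2, fast:2, star:2, doctor:2, calm:2, light:1, eye:1, though:1, horse:1, we:1, those:1, train:1, softly:1, chair:1, dark:1, … (6 more, each freq 1)
Hapax (freq=1): angry, are, bridge, call, chair, cloth, dark, eye, horse, light, softly, those, though, train, turn, we

16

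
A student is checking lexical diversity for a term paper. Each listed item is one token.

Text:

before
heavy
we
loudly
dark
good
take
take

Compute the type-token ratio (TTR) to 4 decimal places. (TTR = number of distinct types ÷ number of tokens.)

0.8750

N = 8 tokens, V = 7 types.
TTR = V / N = 7 / 8 = 0.8750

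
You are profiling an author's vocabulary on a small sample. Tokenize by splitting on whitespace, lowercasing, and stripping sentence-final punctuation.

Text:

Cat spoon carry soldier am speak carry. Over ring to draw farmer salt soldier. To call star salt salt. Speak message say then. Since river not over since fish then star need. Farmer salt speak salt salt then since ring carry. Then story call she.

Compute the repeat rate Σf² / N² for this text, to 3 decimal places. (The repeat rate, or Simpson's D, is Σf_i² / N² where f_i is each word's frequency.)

Frequencies: salt:6, then:4, carry:3, speak:3, since:3, soldier:2, over:2, ring:2, to:2, farmer:2, call:2, star:2, cat:1, spoon:1, am:1, draw:1, message:1, say:1, river:1, not:1, … (4 more, each freq 1)
Σf² = 119; N² = 2025
Repeat rate = 119 / 2025 = 0.059

0.059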